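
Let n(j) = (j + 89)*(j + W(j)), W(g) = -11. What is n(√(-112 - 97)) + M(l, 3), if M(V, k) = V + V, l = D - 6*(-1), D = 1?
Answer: -1174 + 78*I*√209 ≈ -1174.0 + 1127.6*I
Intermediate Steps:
l = 7 (l = 1 - 6*(-1) = 1 + 6 = 7)
M(V, k) = 2*V
n(j) = (-11 + j)*(89 + j) (n(j) = (j + 89)*(j - 11) = (89 + j)*(-11 + j) = (-11 + j)*(89 + j))
n(√(-112 - 97)) + M(l, 3) = (-979 + (√(-112 - 97))² + 78*√(-112 - 97)) + 2*7 = (-979 + (√(-209))² + 78*√(-209)) + 14 = (-979 + (I*√209)² + 78*(I*√209)) + 14 = (-979 - 209 + 78*I*√209) + 14 = (-1188 + 78*I*√209) + 14 = -1174 + 78*I*√209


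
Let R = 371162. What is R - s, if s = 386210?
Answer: -15048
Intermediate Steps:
R - s = 371162 - 1*386210 = 371162 - 386210 = -15048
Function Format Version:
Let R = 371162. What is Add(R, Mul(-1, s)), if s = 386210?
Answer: -15048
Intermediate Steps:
Add(R, Mul(-1, s)) = Add(371162, Mul(-1, 386210)) = Add(371162, -386210) = -15048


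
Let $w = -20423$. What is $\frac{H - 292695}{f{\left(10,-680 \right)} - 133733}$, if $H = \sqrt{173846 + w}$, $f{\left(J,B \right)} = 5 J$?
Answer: $\frac{97565}{44561} - \frac{\sqrt{17047}}{44561} \approx 2.1865$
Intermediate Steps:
$H = 3 \sqrt{17047}$ ($H = \sqrt{173846 - 20423} = \sqrt{153423} = 3 \sqrt{17047} \approx 391.69$)
$\frac{H - 292695}{f{\left(10,-680 \right)} - 133733} = \frac{3 \sqrt{17047} - 292695}{5 \cdot 10 - 133733} = \frac{-292695 + 3 \sqrt{17047}}{50 - 133733} = \frac{-292695 + 3 \sqrt{17047}}{-133683} = \left(-292695 + 3 \sqrt{17047}\right) \left(- \frac{1}{133683}\right) = \frac{97565}{44561} - \frac{\sqrt{17047}}{44561}$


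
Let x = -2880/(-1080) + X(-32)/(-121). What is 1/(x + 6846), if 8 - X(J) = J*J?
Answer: 363/2489114 ≈ 0.00014584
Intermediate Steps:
X(J) = 8 - J**2 (X(J) = 8 - J*J = 8 - J**2)
x = 4016/363 (x = -2880/(-1080) + (8 - 1*(-32)**2)/(-121) = -2880*(-1/1080) + (8 - 1*1024)*(-1/121) = 8/3 + (8 - 1024)*(-1/121) = 8/3 - 1016*(-1/121) = 8/3 + 1016/121 = 4016/363 ≈ 11.063)
1/(x + 6846) = 1/(4016/363 + 6846) = 1/(2489114/363) = 363/2489114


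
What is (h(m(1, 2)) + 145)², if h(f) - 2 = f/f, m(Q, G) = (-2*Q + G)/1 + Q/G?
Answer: 21904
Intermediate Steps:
m(Q, G) = G - 2*Q + Q/G (m(Q, G) = (G - 2*Q)*1 + Q/G = (G - 2*Q) + Q/G = G - 2*Q + Q/G)
h(f) = 3 (h(f) = 2 + f/f = 2 + 1 = 3)
(h(m(1, 2)) + 145)² = (3 + 145)² = 148² = 21904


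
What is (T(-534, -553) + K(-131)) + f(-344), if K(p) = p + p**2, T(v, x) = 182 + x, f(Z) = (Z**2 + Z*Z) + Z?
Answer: 252987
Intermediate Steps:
f(Z) = Z + 2*Z**2 (f(Z) = (Z**2 + Z**2) + Z = 2*Z**2 + Z = Z + 2*Z**2)
(T(-534, -553) + K(-131)) + f(-344) = ((182 - 553) - 131*(1 - 131)) - 344*(1 + 2*(-344)) = (-371 - 131*(-130)) - 344*(1 - 688) = (-371 + 17030) - 344*(-687) = 16659 + 236328 = 252987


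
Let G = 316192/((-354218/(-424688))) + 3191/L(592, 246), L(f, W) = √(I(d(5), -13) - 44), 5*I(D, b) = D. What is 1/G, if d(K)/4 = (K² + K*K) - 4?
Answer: 428088935778020352/162288788344024464840749 + 600564029029626*I*√5/162288788344024464840749 ≈ 2.6378e-6 + 8.2748e-9*I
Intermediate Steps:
d(K) = -16 + 8*K² (d(K) = 4*((K² + K*K) - 4) = 4*((K² + K²) - 4) = 4*(2*K² - 4) = 4*(-4 + 2*K²) = -16 + 8*K²)
I(D, b) = D/5
L(f, W) = 6*I*√5/5 (L(f, W) = √((-16 + 8*5²)/5 - 44) = √((-16 + 8*25)/5 - 44) = √((-16 + 200)/5 - 44) = √((⅕)*184 - 44) = √(184/5 - 44) = √(-36/5) = 6*I*√5/5)
G = 67141474048/177109 - 3191*I*√5/6 (G = 316192/((-354218/(-424688))) + 3191/((6*I*√5/5)) = 316192/((-354218*(-1/424688))) + 3191*(-I*√5/6) = 316192/(177109/212344) - 3191*I*√5/6 = 316192*(212344/177109) - 3191*I*√5/6 = 67141474048/177109 - 3191*I*√5/6 ≈ 3.791e+5 - 1189.2*I)
1/G = 1/(67141474048/177109 - 3191*I*√5/6)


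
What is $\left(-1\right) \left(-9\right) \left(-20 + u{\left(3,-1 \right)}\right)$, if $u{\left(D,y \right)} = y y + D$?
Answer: $-144$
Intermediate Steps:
$u{\left(D,y \right)} = D + y^{2}$ ($u{\left(D,y \right)} = y^{2} + D = D + y^{2}$)
$\left(-1\right) \left(-9\right) \left(-20 + u{\left(3,-1 \right)}\right) = \left(-1\right) \left(-9\right) \left(-20 + \left(3 + \left(-1\right)^{2}\right)\right) = 9 \left(-20 + \left(3 + 1\right)\right) = 9 \left(-20 + 4\right) = 9 \left(-16\right) = -144$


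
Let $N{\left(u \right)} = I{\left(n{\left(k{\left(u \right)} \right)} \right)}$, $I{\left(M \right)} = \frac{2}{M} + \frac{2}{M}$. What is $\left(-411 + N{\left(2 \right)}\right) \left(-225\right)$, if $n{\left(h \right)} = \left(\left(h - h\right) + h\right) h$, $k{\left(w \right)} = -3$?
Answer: $92375$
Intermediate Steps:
$n{\left(h \right)} = h^{2}$ ($n{\left(h \right)} = \left(0 + h\right) h = h h = h^{2}$)
$I{\left(M \right)} = \frac{4}{M}$
$N{\left(u \right)} = \frac{4}{9}$ ($N{\left(u \right)} = \frac{4}{\left(-3\right)^{2}} = \frac{4}{9}$)
$\left(-411 + N{\left(2 \right)}\right) \left(-225\right) = \left(-411 + \frac{4}{9}\right) \left(-225\right) = \left(- \frac{3695}{9}\right) \left(-225\right) = 92375$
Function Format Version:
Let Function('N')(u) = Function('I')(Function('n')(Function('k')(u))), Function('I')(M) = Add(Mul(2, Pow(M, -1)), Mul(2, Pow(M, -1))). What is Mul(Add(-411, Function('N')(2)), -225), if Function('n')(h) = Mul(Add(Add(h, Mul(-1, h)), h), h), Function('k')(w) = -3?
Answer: 92375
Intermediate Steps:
Function('n')(h) = Pow(h, 2) (Function('n')(h) = Mul(Add(0, h), h) = Mul(h, h) = Pow(h, 2))
Function('I')(M) = Mul(4, Pow(M, -1))
Function('N')(u) = Rational(4, 9) (Function('N')(u) = Mul(4, Pow(Pow(-3, 2), -1)) = Mul(4, Pow(9, -1)) = Mul(4, Rational(1, 9)) = Rational(4, 9))
Mul(Add(-411, Function('N')(2)), -225) = Mul(Add(-411, Rational(4, 9)), -225) = Mul(Rational(-3695, 9), -225) = 92375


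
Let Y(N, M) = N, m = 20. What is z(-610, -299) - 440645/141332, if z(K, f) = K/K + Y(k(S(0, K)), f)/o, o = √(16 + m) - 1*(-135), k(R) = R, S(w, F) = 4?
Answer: -41637805/19927812 ≈ -2.0894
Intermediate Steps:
o = 141 (o = √(16 + 20) - 1*(-135) = √36 + 135 = 6 + 135 = 141)
z(K, f) = 145/141 (z(K, f) = K/K + 4/141 = 1 + 4*(1/141) = 1 + 4/141 = 145/141)
z(-610, -299) - 440645/141332 = 145/141 - 440645/141332 = -41637805/19927812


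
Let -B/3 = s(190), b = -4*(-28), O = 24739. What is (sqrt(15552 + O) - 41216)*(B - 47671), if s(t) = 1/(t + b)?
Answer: 296686060160/151 - 14396645*sqrt(40291)/302 ≈ 1.9552e+9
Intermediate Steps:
b = 112
s(t) = 1/(112 + t) (s(t) = 1/(t + 112) = 1/(112 + t))
B = -3/302 (B = -3/(112 + 190) = -3/302 ≈ -0.0099338)
(sqrt(15552 + O) - 41216)*(B - 47671) = (sqrt(15552 + 24739) - 41216)*(-3/302 - 47671) = (sqrt(40291) - 41216)*(-14396645/302) = (-41216 + sqrt(40291))*(-14396645/302) = 296686060160/151 - 14396645*sqrt(40291)/302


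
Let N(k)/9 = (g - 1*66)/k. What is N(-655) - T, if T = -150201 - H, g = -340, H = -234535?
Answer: -55235116/655 ≈ -84328.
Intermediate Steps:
T = 84334 (T = -150201 - 1*(-234535) = -150201 + 234535 = 84334)
N(k) = -3654/k (N(k) = 9*((-340 - 1*66)/k) = 9*((-340 - 66)/k) = 9*(-406/k) = -3654/k)
N(-655) - T = -3654/(-655) - 1*84334 = -3654*(-1/655) - 84334 = 3654/655 - 84334 = -55235116/655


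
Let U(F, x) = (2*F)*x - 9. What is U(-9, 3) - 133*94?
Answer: -12565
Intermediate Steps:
U(F, x) = -9 + 2*F*x (U(F, x) = 2*F*x - 9 = -9 + 2*F*x)
U(-9, 3) - 133*94 = (-9 + 2*(-9)*3) - 133*94 = (-9 - 54) - 12502 = -63 - 12502 = -12565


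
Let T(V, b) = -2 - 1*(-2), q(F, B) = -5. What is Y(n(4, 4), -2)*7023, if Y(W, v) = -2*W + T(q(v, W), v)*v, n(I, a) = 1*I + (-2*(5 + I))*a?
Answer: 955128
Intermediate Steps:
T(V, b) = 0 (T(V, b) = -2 + 2 = 0)
n(I, a) = I + a*(-10 - 2*I) (n(I, a) = I + (-10 - 2*I)*a = I + a*(-10 - 2*I))
Y(W, v) = -2*W (Y(W, v) = -2*W + 0*v = -2*W + 0 = -2*W)
Y(n(4, 4), -2)*7023 = -2*(4 - 10*4 - 2*4*4)*7023 = -2*(4 - 40 - 32)*7023 = -2*(-68)*7023 = 136*7023 = 955128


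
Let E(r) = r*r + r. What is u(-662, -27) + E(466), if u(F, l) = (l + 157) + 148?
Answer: 217900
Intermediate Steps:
u(F, l) = 305 + l (u(F, l) = (157 + l) + 148 = 305 + l)
E(r) = r + r**2 (E(r) = r**2 + r = r + r**2)
u(-662, -27) + E(466) = (305 - 27) + 466*(1 + 466) = 278 + 466*467 = 278 + 217622 = 217900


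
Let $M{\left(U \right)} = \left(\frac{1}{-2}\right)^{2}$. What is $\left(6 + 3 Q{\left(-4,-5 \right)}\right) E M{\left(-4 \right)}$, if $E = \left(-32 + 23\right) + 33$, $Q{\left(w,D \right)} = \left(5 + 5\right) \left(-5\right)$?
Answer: $-864$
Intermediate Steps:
$Q{\left(w,D \right)} = -50$ ($Q{\left(w,D \right)} = 10 \left(-5\right) = -50$)
$E = 24$ ($E = -9 + 33 = 24$)
$M{\left(U \right)} = \frac{1}{4}$ ($M{\left(U \right)} = \left(- \frac{1}{2}\right)^{2} = \frac{1}{4}$)
$\left(6 + 3 Q{\left(-4,-5 \right)}\right) E M{\left(-4 \right)} = \left(6 + 3 \left(-50\right)\right) 24 \cdot \frac{1}{4} = \left(6 - 150\right) 24 \cdot \frac{1}{4} = \left(-144\right) 24 \cdot \frac{1}{4} = \left(-3456\right) \frac{1}{4} = -864$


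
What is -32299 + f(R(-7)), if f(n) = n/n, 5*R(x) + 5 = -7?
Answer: -32298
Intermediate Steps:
R(x) = -12/5 (R(x) = -1 + (⅕)*(-7) = -1 - 7/5 = -12/5)
f(n) = 1
-32299 + f(R(-7)) = -32299 + 1 = -32298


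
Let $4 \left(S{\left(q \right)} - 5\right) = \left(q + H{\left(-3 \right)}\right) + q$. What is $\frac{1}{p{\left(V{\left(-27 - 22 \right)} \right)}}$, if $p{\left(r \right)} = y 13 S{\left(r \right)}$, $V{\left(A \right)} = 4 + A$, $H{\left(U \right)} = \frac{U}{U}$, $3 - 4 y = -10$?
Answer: $- \frac{16}{11661} \approx -0.0013721$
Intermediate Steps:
$y = \frac{13}{4}$ ($y = \frac{3}{4} - - \frac{5}{2} = \frac{3}{4} + \frac{5}{2} = \frac{13}{4} \approx 3.25$)
$H{\left(U \right)} = 1$
$S{\left(q \right)} = \frac{21}{4} + \frac{q}{2}$ ($S{\left(q \right)} = 5 + \frac{\left(q + 1\right) + q}{4} = 5 + \frac{\left(1 + q\right) + q}{4} = 5 + \frac{1 + 2 q}{4} = 5 + \left(\frac{1}{4} + \frac{q}{2}\right) = \frac{21}{4} + \frac{q}{2}$)
$p{\left(r \right)} = \frac{3549}{16} + \frac{169 r}{8}$ ($p{\left(r \right)} = \frac{13}{4} \cdot 13 \left(\frac{21}{4} + \frac{r}{2}\right) = \frac{169 \left(\frac{21}{4} + \frac{r}{2}\right)}{4} = \frac{3549}{16} + \frac{169 r}{8}$)
$\frac{1}{p{\left(V{\left(-27 - 22 \right)} \right)}} = \frac{1}{\frac{3549}{16} + \frac{169 \left(4 - 49\right)}{8}} = \frac{1}{\frac{3549}{16} + \frac{169}{8} \left(-45\right)} = \frac{1}{\frac{3549}{16} - \frac{7605}{8}} = \frac{1}{- \frac{11661}{16}} = - \frac{16}{11661}$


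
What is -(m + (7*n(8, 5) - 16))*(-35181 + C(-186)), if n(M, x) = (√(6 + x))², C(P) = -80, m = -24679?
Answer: -868055298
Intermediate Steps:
n(M, x) = 6 + x
-(m + (7*n(8, 5) - 16))*(-35181 + C(-186)) = -(-24679 + (7*(6 + 5) - 16))*(-35181 - 80) = -(-24679 + (7*11 - 16))*(-35261) = -(-24679 + (77 - 16))*(-35261) = -(-24679 + 61)*(-35261) = -(-24618)*(-35261) = -1*868055298 = -868055298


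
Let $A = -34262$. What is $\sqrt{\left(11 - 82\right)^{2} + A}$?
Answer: $i \sqrt{29221} \approx 170.94 i$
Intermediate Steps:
$\sqrt{\left(11 - 82\right)^{2} + A} = \sqrt{\left(11 - 82\right)^{2} - 34262} = \sqrt{\left(-71\right)^{2} - 34262} = \sqrt{5041 - 34262} = \sqrt{-29221} = i \sqrt{29221}$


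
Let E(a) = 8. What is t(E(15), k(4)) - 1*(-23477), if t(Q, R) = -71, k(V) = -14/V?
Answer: 23406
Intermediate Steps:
t(E(15), k(4)) - 1*(-23477) = -71 - 1*(-23477) = -71 + 23477 = 23406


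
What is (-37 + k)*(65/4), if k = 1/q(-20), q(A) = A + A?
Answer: -19253/32 ≈ -601.66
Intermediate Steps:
q(A) = 2*A
k = -1/40 (k = 1/(2*(-20)) = 1/(-40) = -1/40 ≈ -0.025000)
(-37 + k)*(65/4) = (-37 - 1/40)*(65/4) = -19253/(8*4) = -1481/40*65/4 = -19253/32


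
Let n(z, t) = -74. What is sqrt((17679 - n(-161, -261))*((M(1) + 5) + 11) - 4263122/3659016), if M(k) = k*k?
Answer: sqrt(252538520787633819)/914754 ≈ 549.36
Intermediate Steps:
M(k) = k**2
sqrt((17679 - n(-161, -261))*((M(1) + 5) + 11) - 4263122/3659016) = sqrt((17679 - 1*(-74))*((1**2 + 5) + 11) - 4263122/3659016) = sqrt((17679 + 74)*((1 + 5) + 11) - 4263122*1/3659016) = sqrt(17753*(6 + 11) - 2131561/1829508) = sqrt(17753*17 - 2131561/1829508) = sqrt(301801 - 2131561/1829508) = sqrt(552145212347/1829508) = sqrt(252538520787633819)/914754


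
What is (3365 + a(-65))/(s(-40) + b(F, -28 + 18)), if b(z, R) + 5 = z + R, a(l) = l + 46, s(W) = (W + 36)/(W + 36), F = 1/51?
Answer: -170646/713 ≈ -239.34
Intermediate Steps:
F = 1/51 ≈ 0.019608
s(W) = 1 (s(W) = (36 + W)/(36 + W) = 1)
a(l) = 46 + l
b(z, R) = -5 + R + z (b(z, R) = -5 + (z + R) = -5 + (R + z) = -5 + R + z)
(3365 + a(-65))/(s(-40) + b(F, -28 + 18)) = (3365 + (46 - 65))/(1 + (-5 + (-28 + 18) + 1/51)) = (3365 - 19)/(1 + (-5 - 10 + 1/51)) = 3346/(1 - 764/51) = 3346/(-713/51) = 3346*(-51/713) = -170646/713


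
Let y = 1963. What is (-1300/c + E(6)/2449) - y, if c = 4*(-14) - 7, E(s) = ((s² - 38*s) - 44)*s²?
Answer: -300216929/154287 ≈ -1945.8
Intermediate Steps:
E(s) = s²*(-44 + s² - 38*s) (E(s) = (-44 + s² - 38*s)*s² = s²*(-44 + s² - 38*s))
c = -63 (c = -56 - 7 = -63)
(-1300/c + E(6)/2449) - y = (-1300/(-63) + (6²*(-44 + 6² - 38*6))/2449) - 1*1963 = (-1300*(-1/63) + (36*(-44 + 36 - 228))*(1/2449)) - 1963 = (1300/63 + (36*(-236))*(1/2449)) - 1963 = (1300/63 - 8496*1/2449) - 1963 = (1300/63 - 8496/2449) - 1963 = 2648452/154287 - 1963 = -300216929/154287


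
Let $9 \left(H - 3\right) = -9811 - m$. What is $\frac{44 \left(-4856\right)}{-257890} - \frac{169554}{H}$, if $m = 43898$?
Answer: $\frac{33750536699}{1153670915} \approx 29.255$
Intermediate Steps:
$H = - \frac{17894}{3}$ ($H = 3 + \frac{-9811 - 43898}{9} = 3 + \frac{1}{9} \left(-53709\right) = 3 - \frac{17903}{3} = - \frac{17894}{3} \approx -5964.7$)
$\frac{44 \left(-4856\right)}{-257890} - \frac{169554}{H} = \frac{44 \left(-4856\right)}{-257890} - \frac{169554}{- \frac{17894}{3}} = \left(-213664\right) \left(- \frac{1}{257890}\right) - - \frac{254331}{8947} = \frac{106832}{128945} + \frac{254331}{8947} = \frac{33750536699}{1153670915}$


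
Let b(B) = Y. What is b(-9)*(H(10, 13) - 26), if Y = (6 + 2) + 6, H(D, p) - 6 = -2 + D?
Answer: -168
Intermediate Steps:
H(D, p) = 4 + D (H(D, p) = 6 + (-2 + D) = 4 + D)
Y = 14 (Y = 8 + 6 = 14)
b(B) = 14
b(-9)*(H(10, 13) - 26) = 14*((4 + 10) - 26) = 14*(14 - 26) = 14*(-12) = -168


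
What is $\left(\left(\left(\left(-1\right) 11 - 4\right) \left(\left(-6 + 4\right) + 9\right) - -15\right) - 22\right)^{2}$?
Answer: $12544$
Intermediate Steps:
$\left(\left(\left(\left(-1\right) 11 - 4\right) \left(\left(-6 + 4\right) + 9\right) - -15\right) - 22\right)^{2} = \left(\left(\left(-11 - 4\right) \left(-2 + 9\right) + 15\right) - 22\right)^{2} = \left(\left(\left(-15\right) 7 + 15\right) - 22\right)^{2} = \left(\left(-105 + 15\right) - 22\right)^{2} = \left(-90 - 22\right)^{2} = \left(-112\right)^{2} = 12544$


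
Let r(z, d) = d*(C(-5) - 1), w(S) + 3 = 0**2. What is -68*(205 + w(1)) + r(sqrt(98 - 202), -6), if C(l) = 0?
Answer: -13730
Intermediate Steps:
w(S) = -3 (w(S) = -3 + 0**2 = -3 + 0 = -3)
r(z, d) = -d (r(z, d) = d*(0 - 1) = d*(-1) = -d)
-68*(205 + w(1)) + r(sqrt(98 - 202), -6) = -68*(205 - 3) - 1*(-6) = -68*202 + 6 = -13736 + 6 = -13730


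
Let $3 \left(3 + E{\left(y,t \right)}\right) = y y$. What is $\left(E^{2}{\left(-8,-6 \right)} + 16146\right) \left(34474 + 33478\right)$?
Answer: $\frac{10079931728}{9} \approx 1.12 \cdot 10^{9}$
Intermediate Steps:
$E{\left(y,t \right)} = -3 + \frac{y^{2}}{3}$ ($E{\left(y,t \right)} = -3 + \frac{y y}{3} = -3 + \frac{y^{2}}{3}$)
$\left(E^{2}{\left(-8,-6 \right)} + 16146\right) \left(34474 + 33478\right) = \left(\left(-3 + \frac{\left(-8\right)^{2}}{3}\right)^{2} + 16146\right) \left(34474 + 33478\right) = \left(\left(-3 + \frac{1}{3} \cdot 64\right)^{2} + 16146\right) 67952 = \left(\left(-3 + \frac{64}{3}\right)^{2} + 16146\right) 67952 = \left(\left(\frac{55}{3}\right)^{2} + 16146\right) 67952 = \left(\frac{3025}{9} + 16146\right) 67952 = \frac{148339}{9} \cdot 67952 = \frac{10079931728}{9}$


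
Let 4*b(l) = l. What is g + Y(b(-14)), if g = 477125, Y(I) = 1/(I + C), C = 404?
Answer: 382177127/801 ≈ 4.7713e+5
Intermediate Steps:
b(l) = l/4
Y(I) = 1/(404 + I) (Y(I) = 1/(I + 404) = 1/(404 + I))
g + Y(b(-14)) = 477125 + 1/(404 + (¼)*(-14)) = 477125 + 1/(404 - 7/2) = 477125 + 1/(801/2) = 477125 + 2/801 = 382177127/801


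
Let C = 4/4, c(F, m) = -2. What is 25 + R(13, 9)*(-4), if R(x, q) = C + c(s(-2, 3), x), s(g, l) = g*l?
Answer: 29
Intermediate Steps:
C = 1 (C = 4*(1/4) = 1)
R(x, q) = -1 (R(x, q) = 1 - 2 = -1)
25 + R(13, 9)*(-4) = 25 - 1*(-4) = 25 + 4 = 29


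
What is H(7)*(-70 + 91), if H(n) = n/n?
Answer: 21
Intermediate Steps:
H(n) = 1
H(7)*(-70 + 91) = 1*(-70 + 91) = 1*21 = 21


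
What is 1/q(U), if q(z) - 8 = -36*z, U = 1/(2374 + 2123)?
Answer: 1499/11980 ≈ 0.12513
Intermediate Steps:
U = 1/4497 ≈ 0.00022237
q(z) = 8 - 36*z
1/q(U) = 1/(8 - 36*1/4497) = 1/(8 - 12/1499) = 1/(11980/1499) = 1499/11980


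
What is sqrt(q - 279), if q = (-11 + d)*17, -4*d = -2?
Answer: I*sqrt(1830)/2 ≈ 21.389*I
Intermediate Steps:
d = 1/2 (d = -1/4*(-2) = 1/2 ≈ 0.50000)
q = -357/2 (q = (-11 + 1/2)*17 = -21/2*17 = -357/2 ≈ -178.50)
sqrt(q - 279) = sqrt(-357/2 - 279) = sqrt(-915/2) = I*sqrt(1830)/2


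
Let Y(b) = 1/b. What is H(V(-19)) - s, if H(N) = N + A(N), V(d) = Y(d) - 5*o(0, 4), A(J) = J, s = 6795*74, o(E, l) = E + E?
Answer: -9553772/19 ≈ -5.0283e+5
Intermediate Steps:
o(E, l) = 2*E
s = 502830
V(d) = 1/d (V(d) = 1/d - 10*0 = 1/d - 5*0 = 1/d + 0 = 1/d)
H(N) = 2*N (H(N) = N + N = 2*N)
H(V(-19)) - s = 2/(-19) - 1*502830 = 2*(-1/19) - 502830 = -2/19 - 502830 = -9553772/19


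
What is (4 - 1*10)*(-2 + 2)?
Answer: 0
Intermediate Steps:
(4 - 1*10)*(-2 + 2) = (4 - 10)*0 = -6*0 = 0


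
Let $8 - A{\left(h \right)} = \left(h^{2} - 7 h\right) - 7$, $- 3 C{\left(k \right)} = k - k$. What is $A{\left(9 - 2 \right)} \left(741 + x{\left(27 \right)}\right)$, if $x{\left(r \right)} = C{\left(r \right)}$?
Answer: $11115$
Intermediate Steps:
$C{\left(k \right)} = 0$ ($C{\left(k \right)} = - \frac{k - k}{3} = \left(- \frac{1}{3}\right) 0 = 0$)
$x{\left(r \right)} = 0$
$A{\left(h \right)} = 15 - h^{2} + 7 h$ ($A{\left(h \right)} = 8 - \left(\left(h^{2} - 7 h\right) - 7\right) = 8 - \left(-7 + h^{2} - 7 h\right) = 8 + \left(7 - h^{2} + 7 h\right) = 15 - h^{2} + 7 h$)
$A{\left(9 - 2 \right)} \left(741 + x{\left(27 \right)}\right) = \left(15 - \left(9 - 2\right)^{2} + 7 \left(9 - 2\right)\right) \left(741 + 0\right) = \left(15 - \left(9 - 2\right)^{2} + 7 \left(9 - 2\right)\right) 741 = \left(15 - 7^{2} + 7 \cdot 7\right) 741 = \left(15 - 49 + 49\right) 741 = 15 \cdot 741 = 11115$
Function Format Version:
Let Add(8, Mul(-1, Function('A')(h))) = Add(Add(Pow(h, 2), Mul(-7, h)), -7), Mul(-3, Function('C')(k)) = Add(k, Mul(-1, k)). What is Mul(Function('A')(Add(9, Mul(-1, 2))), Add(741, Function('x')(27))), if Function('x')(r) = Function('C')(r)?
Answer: 11115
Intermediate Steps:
Function('C')(k) = 0 (Function('C')(k) = Mul(Rational(-1, 3), Add(k, Mul(-1, k))) = Mul(Rational(-1, 3), 0) = 0)
Function('x')(r) = 0
Function('A')(h) = Add(15, Mul(-1, Pow(h, 2)), Mul(7, h)) (Function('A')(h) = Add(8, Mul(-1, Add(Add(Pow(h, 2), Mul(-7, h)), -7))) = Add(8, Mul(-1, Add(-7, Pow(h, 2), Mul(-7, h)))) = Add(8, Add(7, Mul(-1, Pow(h, 2)), Mul(7, h))) = Add(15, Mul(-1, Pow(h, 2)), Mul(7, h)))
Mul(Function('A')(Add(9, Mul(-1, 2))), Add(741, Function('x')(27))) = Mul(Add(15, Mul(-1, Pow(Add(9, Mul(-1, 2)), 2)), Mul(7, Add(9, Mul(-1, 2)))), Add(741, 0)) = Mul(Add(15, Mul(-1, Pow(Add(9, -2), 2)), Mul(7, Add(9, -2))), 741) = Mul(Add(15, Mul(-1, Pow(7, 2)), Mul(7, 7)), 741) = Mul(Add(15, Mul(-1, 49), 49), 741) = Mul(Add(15, -49, 49), 741) = Mul(15, 741) = 11115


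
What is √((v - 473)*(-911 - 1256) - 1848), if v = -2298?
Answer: √6002909 ≈ 2450.1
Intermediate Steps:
√((v - 473)*(-911 - 1256) - 1848) = √((-2298 - 473)*(-911 - 1256) - 1848) = √(-2771*(-2167) - 1848) = √(6004757 - 1848) = √6002909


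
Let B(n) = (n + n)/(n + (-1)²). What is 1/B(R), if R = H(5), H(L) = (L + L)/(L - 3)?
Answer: ⅗ ≈ 0.60000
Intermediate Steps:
H(L) = 2*L/(-3 + L) (H(L) = (2*L)/(-3 + L) = 2*L/(-3 + L))
R = 5 (R = 2*5/(-3 + 5) = 2*5/2 = 2*5*(½) = 5)
B(n) = 2*n/(1 + n) (B(n) = (2*n)/(n + 1) = (2*n)/(1 + n) = 2*n/(1 + n))
1/B(R) = 1/(2*5/(1 + 5)) = 1/(2*5/6) = 1/(2*5*(⅙)) = 1/(5/3) = ⅗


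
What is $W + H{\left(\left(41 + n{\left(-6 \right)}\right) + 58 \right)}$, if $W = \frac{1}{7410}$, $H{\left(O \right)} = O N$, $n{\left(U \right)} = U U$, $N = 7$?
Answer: $\frac{7002451}{7410} \approx 945.0$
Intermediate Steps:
$n{\left(U \right)} = U^{2}$
$H{\left(O \right)} = 7 O$ ($H{\left(O \right)} = O 7 = 7 O$)
$W = \frac{1}{7410} \approx 0.00013495$
$W + H{\left(\left(41 + n{\left(-6 \right)}\right) + 58 \right)} = \frac{1}{7410} + 7 \left(\left(41 + \left(-6\right)^{2}\right) + 58\right) = \frac{1}{7410} + 7 \left(\left(41 + 36\right) + 58\right) = \frac{1}{7410} + 7 \left(77 + 58\right) = \frac{1}{7410} + 7 \cdot 135 = \frac{1}{7410} + 945 = \frac{7002451}{7410}$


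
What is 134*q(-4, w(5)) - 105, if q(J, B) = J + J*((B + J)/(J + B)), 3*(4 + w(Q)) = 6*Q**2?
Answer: -1177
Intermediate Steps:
w(Q) = -4 + 2*Q**2 (w(Q) = -4 + (6*Q**2)/3 = -4 + 2*Q**2)
q(J, B) = 2*J (q(J, B) = J + J*((B + J)/(B + J)) = J + J*1 = J + J = 2*J)
134*q(-4, w(5)) - 105 = 134*(2*(-4)) - 105 = 134*(-8) - 105 = -1072 - 105 = -1177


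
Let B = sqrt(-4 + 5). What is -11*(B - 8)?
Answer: 77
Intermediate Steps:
B = 1 (B = sqrt(1) = 1)
-11*(B - 8) = -11*(1 - 8) = -11*(-7) = 77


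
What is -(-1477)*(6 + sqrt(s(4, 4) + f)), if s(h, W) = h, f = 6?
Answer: 8862 + 1477*sqrt(10) ≈ 13533.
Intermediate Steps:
-(-1477)*(6 + sqrt(s(4, 4) + f)) = -(-1477)*(6 + sqrt(4 + 6)) = -(-1477)*(6 + sqrt(10)) = -211*(-42 - 7*sqrt(10)) = 8862 + 1477*sqrt(10)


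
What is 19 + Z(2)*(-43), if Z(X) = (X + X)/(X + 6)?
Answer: -5/2 ≈ -2.5000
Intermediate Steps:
Z(X) = 2*X/(6 + X) (Z(X) = (2*X)/(6 + X) = 2*X/(6 + X))
19 + Z(2)*(-43) = 19 + (2*2/(6 + 2))*(-43) = 19 + (2*2/8)*(-43) = 19 + (2*2*(⅛))*(-43) = 19 + (½)*(-43) = 19 - 43/2 = -5/2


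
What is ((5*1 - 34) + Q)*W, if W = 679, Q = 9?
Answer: -13580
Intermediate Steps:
((5*1 - 34) + Q)*W = ((5*1 - 34) + 9)*679 = ((5 - 34) + 9)*679 = (-29 + 9)*679 = -20*679 = -13580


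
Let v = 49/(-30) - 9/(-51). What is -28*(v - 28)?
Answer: 210322/255 ≈ 824.79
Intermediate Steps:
v = -743/510 (v = 49*(-1/30) - 9*(-1/51) = -49/30 + 3/17 = -743/510 ≈ -1.4569)
-28*(v - 28) = -28*(-743/510 - 28) = -28*(-15023/510) = 210322/255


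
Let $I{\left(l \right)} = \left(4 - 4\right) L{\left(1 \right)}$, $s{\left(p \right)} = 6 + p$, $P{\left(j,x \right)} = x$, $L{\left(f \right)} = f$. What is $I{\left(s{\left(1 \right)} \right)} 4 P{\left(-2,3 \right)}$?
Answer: $0$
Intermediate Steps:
$I{\left(l \right)} = 0$ ($I{\left(l \right)} = \left(4 - 4\right) 1 = 0 \cdot 1 = 0$)
$I{\left(s{\left(1 \right)} \right)} 4 P{\left(-2,3 \right)} = 0 \cdot 4 \cdot 3 = 0 \cdot 12 = 0$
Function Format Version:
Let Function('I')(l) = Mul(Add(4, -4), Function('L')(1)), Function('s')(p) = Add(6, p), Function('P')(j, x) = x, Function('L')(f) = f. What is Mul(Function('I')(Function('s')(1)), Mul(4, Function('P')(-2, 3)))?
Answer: 0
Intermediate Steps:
Function('I')(l) = 0 (Function('I')(l) = Mul(Add(4, -4), 1) = Mul(0, 1) = 0)
Mul(Function('I')(Function('s')(1)), Mul(4, Function('P')(-2, 3))) = Mul(0, Mul(4, 3)) = Mul(0, 12) = 0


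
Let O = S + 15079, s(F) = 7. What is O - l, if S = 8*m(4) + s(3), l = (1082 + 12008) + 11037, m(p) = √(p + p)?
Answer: -9041 + 16*√2 ≈ -9018.4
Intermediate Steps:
m(p) = √2*√p (m(p) = √(2*p) = √2*√p)
l = 24127 (l = 13090 + 11037 = 24127)
S = 7 + 16*√2 (S = 8*(√2*√4) + 7 = 8*(√2*2) + 7 = 8*(2*√2) + 7 = 16*√2 + 7 = 7 + 16*√2 ≈ 29.627)
O = 15086 + 16*√2 (O = (7 + 16*√2) + 15079 = 15086 + 16*√2 ≈ 15109.)
O - l = (15086 + 16*√2) - 1*24127 = (15086 + 16*√2) - 24127 = -9041 + 16*√2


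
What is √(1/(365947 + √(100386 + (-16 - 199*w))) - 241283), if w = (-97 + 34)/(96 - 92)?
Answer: √(-176593580000 - 241283*√414017)/√(731894 + √414017) ≈ 491.21*I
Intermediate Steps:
w = -63/4 ≈ -15.750
√(1/(365947 + √(100386 + (-16 - 199*w))) - 241283) = √(1/(365947 + √(100386 + (-16 - 199*(-63/4)))) - 241283) = √(1/(365947 + √(100386 + (-16 + 12537/4))) - 241283) = √(1/(365947 + √(100386 + 12473/4)) - 241283) = √(1/(365947 + √(414017/4)) - 241283) = √(1/(365947 + √414017/2) - 241283) = √(-241283 + 1/(365947 + √414017/2))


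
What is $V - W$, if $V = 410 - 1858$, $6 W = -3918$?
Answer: $-795$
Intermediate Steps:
$W = -653$ ($W = \frac{1}{6} \left(-3918\right) = -653$)
$V = -1448$ ($V = 410 - 1858 = -1448$)
$V - W = -1448 - -653 = -1448 + 653 = -795$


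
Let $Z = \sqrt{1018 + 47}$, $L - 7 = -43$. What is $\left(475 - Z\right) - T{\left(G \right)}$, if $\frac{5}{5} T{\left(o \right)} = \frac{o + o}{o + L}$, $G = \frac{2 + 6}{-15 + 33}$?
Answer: $\frac{19001}{40} - \sqrt{1065} \approx 442.39$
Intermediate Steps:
$L = -36$ ($L = 7 - 43 = -36$)
$G = \frac{4}{9}$ ($G = \frac{8}{18} = 8 \cdot \frac{1}{18} = \frac{4}{9} \approx 0.44444$)
$T{\left(o \right)} = \frac{2 o}{-36 + o}$ ($T{\left(o \right)} = \frac{o + o}{o - 36} = \frac{2 o}{-36 + o}$)
$Z = \sqrt{1065} \approx 32.634$
$\left(475 - Z\right) - T{\left(G \right)} = \left(475 - \sqrt{1065}\right) - 2 \cdot \frac{4}{9} \frac{1}{-36 + \frac{4}{9}} = \left(475 - \sqrt{1065}\right) - 2 \cdot \frac{4}{9} \frac{1}{- \frac{320}{9}} = \left(475 - \sqrt{1065}\right) - 2 \cdot \frac{4}{9} \left(- \frac{9}{320}\right) = \left(475 - \sqrt{1065}\right) - - \frac{1}{40} = \left(475 - \sqrt{1065}\right) + \frac{1}{40} = \frac{19001}{40} - \sqrt{1065}$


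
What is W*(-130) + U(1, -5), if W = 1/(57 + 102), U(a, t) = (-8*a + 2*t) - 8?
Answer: -4264/159 ≈ -26.818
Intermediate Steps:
U(a, t) = -8 - 8*a + 2*t
W = 1/159 ≈ 0.0062893
W*(-130) + U(1, -5) = (1/159)*(-130) + (-8 - 8*1 + 2*(-5)) = -130/159 + (-8 - 8 - 10) = -130/159 - 26 = -4264/159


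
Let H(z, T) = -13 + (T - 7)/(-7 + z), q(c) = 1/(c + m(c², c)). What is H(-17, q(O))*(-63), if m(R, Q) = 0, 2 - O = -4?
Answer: 12817/16 ≈ 801.06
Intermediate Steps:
O = 6 (O = 2 - 1*(-4) = 2 + 4 = 6)
q(c) = 1/c (q(c) = 1/(c + 0) = 1/c)
H(z, T) = -13 + (-7 + T)/(-7 + z)
H(-17, q(O))*(-63) = ((84 + 1/6 - 13*(-17))/(-7 - 17))*(-63) = ((84 + ⅙ + 221)/(-24))*(-63) = -1/24*1831/6*(-63) = -1831/144*(-63) = 12817/16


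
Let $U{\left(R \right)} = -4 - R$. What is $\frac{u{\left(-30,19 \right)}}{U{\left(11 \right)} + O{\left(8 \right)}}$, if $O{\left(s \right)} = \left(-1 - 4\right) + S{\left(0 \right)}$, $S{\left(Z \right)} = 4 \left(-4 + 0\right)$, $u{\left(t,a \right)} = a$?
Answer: $- \frac{19}{36} \approx -0.52778$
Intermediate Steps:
$S{\left(Z \right)} = -16$ ($S{\left(Z \right)} = 4 \left(-4\right) = -16$)
$O{\left(s \right)} = -21$ ($O{\left(s \right)} = \left(-1 - 4\right) - 16 = -5 - 16 = -21$)
$\frac{u{\left(-30,19 \right)}}{U{\left(11 \right)} + O{\left(8 \right)}} = \frac{19}{\left(-4 - 11\right) - 21} = \frac{19}{-15 - 21} = \frac{19}{-36} = 19 \left(- \frac{1}{36}\right) = - \frac{19}{36}$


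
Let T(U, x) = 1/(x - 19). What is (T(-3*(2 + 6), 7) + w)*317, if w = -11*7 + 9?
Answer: -258989/12 ≈ -21582.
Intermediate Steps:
w = -68 (w = -77 + 9 = -68)
T(U, x) = 1/(-19 + x)
(T(-3*(2 + 6), 7) + w)*317 = (1/(-19 + 7) - 68)*317 = (1/(-12) - 68)*317 = (-1/12 - 68)*317 = -817/12*317 = -258989/12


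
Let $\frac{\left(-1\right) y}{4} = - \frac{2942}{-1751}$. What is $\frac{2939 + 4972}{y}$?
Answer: $- \frac{13852161}{11768} \approx -1177.1$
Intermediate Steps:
$y = - \frac{11768}{1751}$ ($y = - 4 \left(- \frac{2942}{-1751}\right) = - 4 \left(\left(-2942\right) \left(- \frac{1}{1751}\right)\right) = \left(-4\right) \frac{2942}{1751} = - \frac{11768}{1751} \approx -6.7207$)
$\frac{2939 + 4972}{y} = \frac{2939 + 4972}{- \frac{11768}{1751}} = 7911 \left(- \frac{1751}{11768}\right) = - \frac{13852161}{11768}$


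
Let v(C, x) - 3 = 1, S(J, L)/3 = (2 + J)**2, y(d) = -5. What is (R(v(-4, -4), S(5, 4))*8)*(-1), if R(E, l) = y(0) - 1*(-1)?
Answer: 32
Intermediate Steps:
S(J, L) = 3*(2 + J)**2
v(C, x) = 4 (v(C, x) = 3 + 1 = 4)
R(E, l) = -4 (R(E, l) = -5 - 1*(-1) = -5 + 1 = -4)
(R(v(-4, -4), S(5, 4))*8)*(-1) = -4*8*(-1) = -32*(-1) = 32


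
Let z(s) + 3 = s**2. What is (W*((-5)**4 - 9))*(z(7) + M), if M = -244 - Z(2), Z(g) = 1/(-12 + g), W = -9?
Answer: 5485788/5 ≈ 1.0972e+6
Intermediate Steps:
z(s) = -3 + s**2
M = -2439/10 (M = -244 - 1/(-12 + 2) = -244 - 1/(-10) = -244 - 1*(-1/10) = -244 + 1/10 = -2439/10 ≈ -243.90)
(W*((-5)**4 - 9))*(z(7) + M) = (-9*((-5)**4 - 9))*((-3 + 7**2) - 2439/10) = (-9*(625 - 9))*((-3 + 49) - 2439/10) = (-9*616)*(46 - 2439/10) = -5544*(-1979/10) = 5485788/5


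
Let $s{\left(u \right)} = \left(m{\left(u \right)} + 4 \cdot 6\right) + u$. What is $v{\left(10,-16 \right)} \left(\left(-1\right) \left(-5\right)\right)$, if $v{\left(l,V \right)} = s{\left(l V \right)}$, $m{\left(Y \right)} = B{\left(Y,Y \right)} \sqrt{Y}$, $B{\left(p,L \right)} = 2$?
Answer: $-680 + 40 i \sqrt{10} \approx -680.0 + 126.49 i$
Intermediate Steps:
$m{\left(Y \right)} = 2 \sqrt{Y}$
$s{\left(u \right)} = 24 + u + 2 \sqrt{u}$ ($s{\left(u \right)} = \left(2 \sqrt{u} + 4 \cdot 6\right) + u = \left(2 \sqrt{u} + 24\right) + u = \left(24 + 2 \sqrt{u}\right) + u = 24 + u + 2 \sqrt{u}$)
$v{\left(l,V \right)} = 24 + 2 \sqrt{V l} + V l$ ($v{\left(l,V \right)} = 24 + l V + 2 \sqrt{l V} = 24 + V l + 2 \sqrt{V l} = 24 + 2 \sqrt{V l} + V l$)
$v{\left(10,-16 \right)} \left(\left(-1\right) \left(-5\right)\right) = \left(24 + 2 \sqrt{\left(-16\right) 10} - 160\right) \left(\left(-1\right) \left(-5\right)\right) = \left(24 + 2 \sqrt{-160} - 160\right) 5 = \left(24 + 2 \cdot 4 i \sqrt{10} - 160\right) 5 = \left(24 + 8 i \sqrt{10} - 160\right) 5 = \left(-136 + 8 i \sqrt{10}\right) 5 = -680 + 40 i \sqrt{10}$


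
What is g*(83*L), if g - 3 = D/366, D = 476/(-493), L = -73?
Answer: -96380513/5307 ≈ -18161.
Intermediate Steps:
D = -28/29 (D = 476*(-1/493) = -28/29 ≈ -0.96552)
g = 15907/5307 (g = 3 - 28/29/366 = 3 - 28/29*1/366 = 3 - 14/5307 = 15907/5307 ≈ 2.9974)
g*(83*L) = 15907*(83*(-73))/5307 = (15907/5307)*(-6059) = -96380513/5307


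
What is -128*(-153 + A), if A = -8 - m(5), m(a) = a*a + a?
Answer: 24448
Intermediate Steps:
m(a) = a + a² (m(a) = a² + a = a + a²)
A = -38 (A = -8 - 5*(1 + 5) = -8 - 5*6 = -8 - 1*30 = -8 - 30 = -38)
-128*(-153 + A) = -128*(-153 - 38) = -128*(-191) = 24448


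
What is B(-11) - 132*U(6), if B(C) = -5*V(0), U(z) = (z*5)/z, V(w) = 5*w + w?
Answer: -660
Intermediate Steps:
V(w) = 6*w
U(z) = 5 (U(z) = (5*z)/z = 5)
B(C) = 0 (B(C) = -30*0 = -5*0 = 0)
B(-11) - 132*U(6) = 0 - 132*5 = 0 - 660 = -660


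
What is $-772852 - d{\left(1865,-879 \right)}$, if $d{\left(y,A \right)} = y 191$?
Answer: $-1129067$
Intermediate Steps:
$d{\left(y,A \right)} = 191 y$
$-772852 - d{\left(1865,-879 \right)} = -772852 - 191 \cdot 1865 = -772852 - 356215 = -1129067$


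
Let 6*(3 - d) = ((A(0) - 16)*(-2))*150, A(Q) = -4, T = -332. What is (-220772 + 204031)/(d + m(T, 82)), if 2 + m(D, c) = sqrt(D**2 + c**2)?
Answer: 16724259/881053 + 435266*sqrt(173)/881053 ≈ 25.480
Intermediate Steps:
d = -997 (d = 3 - (-4 - 16)*(-2)*150/6 = 3 - (-20*(-2))*150/6 = 3 - 20*150/3 = 3 - 1/6*6000 = 3 - 1000 = -997)
m(D, c) = -2 + sqrt(D**2 + c**2)
(-220772 + 204031)/(d + m(T, 82)) = (-220772 + 204031)/(-997 + (-2 + sqrt((-332)**2 + 82**2))) = -16741/(-997 + (-2 + sqrt(110224 + 6724))) = -16741/(-997 + (-2 + sqrt(116948))) = -16741/(-997 + (-2 + 26*sqrt(173))) = -16741/(-999 + 26*sqrt(173))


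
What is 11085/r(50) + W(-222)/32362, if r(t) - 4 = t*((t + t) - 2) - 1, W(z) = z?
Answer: 178822152/79335443 ≈ 2.2540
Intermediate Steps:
r(t) = 3 + t*(-2 + 2*t) (r(t) = 4 + (t*((t + t) - 2) - 1) = 4 + (t*(2*t - 2) - 1) = 4 + (t*(-2 + 2*t) - 1) = 4 + (-1 + t*(-2 + 2*t)) = 3 + t*(-2 + 2*t))
11085/r(50) + W(-222)/32362 = 11085/(3 - 2*50 + 2*50**2) - 222/32362 = 11085/(3 - 100 + 2*2500) - 222*1/32362 = 11085/(3 - 100 + 5000) - 111/16181 = 11085/4903 - 111/16181 = 178822152/79335443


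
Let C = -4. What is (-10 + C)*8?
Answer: -112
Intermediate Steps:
(-10 + C)*8 = (-10 - 4)*8 = -14*8 = -112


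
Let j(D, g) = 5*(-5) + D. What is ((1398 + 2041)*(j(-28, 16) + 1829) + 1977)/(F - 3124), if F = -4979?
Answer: -2036547/2701 ≈ -754.00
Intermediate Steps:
j(D, g) = -25 + D
((1398 + 2041)*(j(-28, 16) + 1829) + 1977)/(F - 3124) = ((1398 + 2041)*((-25 - 28) + 1829) + 1977)/(-4979 - 3124) = (3439*(-53 + 1829) + 1977)/(-8103) = (3439*1776 + 1977)*(-1/8103) = (6107664 + 1977)*(-1/8103) = 6109641*(-1/8103) = -2036547/2701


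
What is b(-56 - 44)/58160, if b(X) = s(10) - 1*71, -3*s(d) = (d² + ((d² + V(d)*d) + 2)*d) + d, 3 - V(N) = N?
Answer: -643/174480 ≈ -0.0036852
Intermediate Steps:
V(N) = 3 - N
s(d) = -d/3 - d²/3 - d*(2 + d² + d*(3 - d))/3 (s(d) = -((d² + ((d² + (3 - d)*d) + 2)*d) + d)/3 = -((d² + ((d² + d*(3 - d)) + 2)*d) + d)/3 = -((d² + (2 + d² + d*(3 - d))*d) + d)/3 = -((d² + d*(2 + d² + d*(3 - d))) + d)/3 = -(d + d² + d*(2 + d² + d*(3 - d)))/3 = -d/3 - d²/3 - d*(2 + d² + d*(3 - d))/3)
b(X) = -643/3 (b(X) = (⅓)*10*(-3 - 4*10) - 1*71 = (⅓)*10*(-3 - 40) - 71 = (⅓)*10*(-43) - 71 = -430/3 - 71 = -643/3)
b(-56 - 44)/58160 = -643/3/58160 = -643/3*1/58160 = -643/174480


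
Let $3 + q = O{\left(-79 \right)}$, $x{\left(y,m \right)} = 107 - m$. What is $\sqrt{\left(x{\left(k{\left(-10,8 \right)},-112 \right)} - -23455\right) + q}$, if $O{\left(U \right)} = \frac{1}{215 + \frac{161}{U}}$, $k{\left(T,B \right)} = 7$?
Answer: $\frac{7 \sqrt{34183705602}}{8412} \approx 153.85$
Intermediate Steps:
$q = - \frac{50393}{16824}$ ($q = -3 - \frac{79}{161 + 215 \left(-79\right)} = -3 - \frac{79}{161 - 16985} = -3 - \frac{79}{-16824} = -3 - - \frac{79}{16824} = -3 + \frac{79}{16824} = - \frac{50393}{16824} \approx -2.9953$)
$\sqrt{\left(x{\left(k{\left(-10,8 \right)},-112 \right)} - -23455\right) + q} = \sqrt{\left(\left(107 - -112\right) - -23455\right) - \frac{50393}{16824}} = \sqrt{\left(\left(107 + 112\right) + 23455\right) - \frac{50393}{16824}} = \sqrt{\left(219 + 23455\right) - \frac{50393}{16824}} = \sqrt{23674 - \frac{50393}{16824}} = \sqrt{\frac{398240983}{16824}} = \frac{7 \sqrt{34183705602}}{8412}$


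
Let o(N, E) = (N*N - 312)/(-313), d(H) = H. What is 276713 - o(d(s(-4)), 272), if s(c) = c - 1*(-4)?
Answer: 86610857/313 ≈ 2.7671e+5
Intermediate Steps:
s(c) = 4 + c (s(c) = c + 4 = 4 + c)
o(N, E) = 312/313 - N**2/313 (o(N, E) = (N**2 - 312)*(-1/313) = (-312 + N**2)*(-1/313) = 312/313 - N**2/313)
276713 - o(d(s(-4)), 272) = 276713 - (312/313 - (4 - 4)**2/313) = 276713 - (312/313 - 1/313*0**2) = 276713 - (312/313 - 1/313*0) = 276713 - (312/313 + 0) = 276713 - 1*312/313 = 276713 - 312/313 = 86610857/313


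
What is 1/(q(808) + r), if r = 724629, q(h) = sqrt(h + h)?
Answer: 724629/525087186025 - 4*sqrt(101)/525087186025 ≈ 1.3799e-6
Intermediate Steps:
q(h) = sqrt(2)*sqrt(h) (q(h) = sqrt(2*h) = sqrt(2)*sqrt(h))
1/(q(808) + r) = 1/(sqrt(2)*sqrt(808) + 724629) = 1/(sqrt(2)*(2*sqrt(202)) + 724629) = 1/(4*sqrt(101) + 724629) = 1/(724629 + 4*sqrt(101))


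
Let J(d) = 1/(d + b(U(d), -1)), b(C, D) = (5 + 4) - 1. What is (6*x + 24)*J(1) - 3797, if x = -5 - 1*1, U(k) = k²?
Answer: -11395/3 ≈ -3798.3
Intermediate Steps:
b(C, D) = 8 (b(C, D) = 9 - 1 = 8)
x = -6 (x = -5 - 1 = -6)
J(d) = 1/(8 + d) (J(d) = 1/(d + 8) = 1/(8 + d))
(6*x + 24)*J(1) - 3797 = (6*(-6) + 24)/(8 + 1) - 3797 = (-36 + 24)/9 - 3797 = -12*⅑ - 3797 = -4/3 - 3797 = -11395/3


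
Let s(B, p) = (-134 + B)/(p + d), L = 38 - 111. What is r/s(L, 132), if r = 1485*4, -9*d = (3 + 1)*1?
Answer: -260480/69 ≈ -3775.1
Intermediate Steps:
d = -4/9 (d = -(3 + 1)/9 = -4/9 ≈ -0.44444)
r = 5940
L = -73
s(B, p) = (-134 + B)/(-4/9 + p) (s(B, p) = (-134 + B)/(p - 4/9) = (-134 + B)/(-4/9 + p))
r/s(L, 132) = 5940/((9*(-134 - 73)/(-4 + 9*132))) = 5940/((9*(-207)/(-4 + 1188))) = 5940/((9*(-207)/1184)) = 5940/((9*(1/1184)*(-207))) = 5940/(-1863/1184) = 5940*(-1184/1863) = -260480/69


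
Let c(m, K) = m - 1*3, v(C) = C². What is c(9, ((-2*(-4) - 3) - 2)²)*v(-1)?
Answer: 6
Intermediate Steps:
c(m, K) = -3 + m (c(m, K) = m - 3 = -3 + m)
c(9, ((-2*(-4) - 3) - 2)²)*v(-1) = (-3 + 9)*(-1)² = 6*1 = 6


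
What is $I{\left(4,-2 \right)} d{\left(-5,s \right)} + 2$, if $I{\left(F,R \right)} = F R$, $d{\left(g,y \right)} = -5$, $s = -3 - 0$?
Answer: $42$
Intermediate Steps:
$s = -3$ ($s = -3 + 0 = -3$)
$I{\left(4,-2 \right)} d{\left(-5,s \right)} + 2 = 4 \left(-2\right) \left(-5\right) + 2 = \left(-8\right) \left(-5\right) + 2 = 40 + 2 = 42$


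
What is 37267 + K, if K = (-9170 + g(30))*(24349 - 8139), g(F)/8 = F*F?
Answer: -31896433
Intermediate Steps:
g(F) = 8*F**2 (g(F) = 8*(F*F) = 8*F**2)
K = -31933700 (K = (-9170 + 8*30**2)*(24349 - 8139) = (-9170 + 8*900)*16210 = (-9170 + 7200)*16210 = -1970*16210 = -31933700)
37267 + K = 37267 - 31933700 = -31896433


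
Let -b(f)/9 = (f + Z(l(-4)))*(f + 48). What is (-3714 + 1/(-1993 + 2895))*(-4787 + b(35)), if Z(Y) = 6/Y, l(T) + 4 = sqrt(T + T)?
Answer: 101120564995/902 - 2502470169*I*sqrt(2)/1804 ≈ 1.1211e+8 - 1.9618e+6*I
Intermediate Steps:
l(T) = -4 + sqrt(2)*sqrt(T) (l(T) = -4 + sqrt(T + T) = -4 + sqrt(2*T) = -4 + sqrt(2)*sqrt(T))
b(f) = -9*(48 + f)*(f + 6/(-4 + 2*I*sqrt(2))) (b(f) = -9*(f + 6/(-4 + sqrt(2)*sqrt(-4)))*(f + 48) = -9*(f + 6/(-4 + sqrt(2)*(2*I)))*(48 + f) = -9*(f + 6/(-4 + 2*I*sqrt(2)))*(48 + f) = -9*(48 + f)*(f + 6/(-4 + 2*I*sqrt(2))))
(-3714 + 1/(-1993 + 2895))*(-4787 + b(35)) = (-3714 + 1/(-1993 + 2895))*(-4787 + (432 - 423*35 - 9*35**2 + 216*I*sqrt(2) + (9/2)*I*35*sqrt(2))) = (-3714 + 1/902)*(-4787 + (432 - 14805 - 9*1225 + 216*I*sqrt(2) + 315*I*sqrt(2)/2)) = (-3714 + 1/902)*(-4787 + (432 - 14805 - 11025 + 216*I*sqrt(2) + 315*I*sqrt(2)/2)) = -3350027*(-4787 + (-25398 + 747*I*sqrt(2)/2))/902 = -3350027*(-30185 + 747*I*sqrt(2)/2)/902 = 101120564995/902 - 2502470169*I*sqrt(2)/1804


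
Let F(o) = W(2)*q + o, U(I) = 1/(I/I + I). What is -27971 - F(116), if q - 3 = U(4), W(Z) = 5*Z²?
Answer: -28151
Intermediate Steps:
U(I) = 1/(1 + I)
q = 16/5 (q = 3 + 1/(1 + 4) = 3 + 1/5 = 3 + ⅕ = 16/5 ≈ 3.2000)
F(o) = 64 + o (F(o) = (5*2²)*(16/5) + o = (5*4)*(16/5) + o = 20*(16/5) + o = 64 + o)
-27971 - F(116) = -27971 - (64 + 116) = -27971 - 1*180 = -27971 - 180 = -28151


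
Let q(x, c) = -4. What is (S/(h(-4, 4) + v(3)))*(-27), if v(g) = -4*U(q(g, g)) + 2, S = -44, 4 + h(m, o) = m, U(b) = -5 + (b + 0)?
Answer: 198/5 ≈ 39.600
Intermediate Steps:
U(b) = -5 + b
h(m, o) = -4 + m
v(g) = 38 (v(g) = -4*(-5 - 4) + 2 = -4*(-9) + 2 = 36 + 2 = 38)
(S/(h(-4, 4) + v(3)))*(-27) = -44/((-4 - 4) + 38)*(-27) = -44/(-8 + 38)*(-27) = -44/30*(-27) = -44*1/30*(-27) = -22/15*(-27) = 198/5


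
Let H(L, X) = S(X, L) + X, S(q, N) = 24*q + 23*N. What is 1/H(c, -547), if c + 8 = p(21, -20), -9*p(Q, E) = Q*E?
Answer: -3/38357 ≈ -7.8213e-5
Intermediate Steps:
S(q, N) = 23*N + 24*q
p(Q, E) = -E*Q/9 (p(Q, E) = -Q*E/9 = -E*Q/9)
c = 116/3 (c = -8 - ⅑*(-20)*21 = -8 + 140/3 = 116/3 ≈ 38.667)
H(L, X) = 23*L + 25*X (H(L, X) = (23*L + 24*X) + X = 23*L + 25*X)
1/H(c, -547) = 1/(23*(116/3) + 25*(-547)) = 1/(2668/3 - 13675) = 1/(-38357/3) = -3/38357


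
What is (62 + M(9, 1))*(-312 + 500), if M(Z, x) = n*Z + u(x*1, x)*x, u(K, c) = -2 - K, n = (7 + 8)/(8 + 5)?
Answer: 169576/13 ≈ 13044.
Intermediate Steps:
n = 15/13 ≈ 1.1538
M(Z, x) = 15*Z/13 + x*(-2 - x) (M(Z, x) = 15*Z/13 + (-2 - x)*x = 15*Z/13 + x*(-2 - x))
(62 + M(9, 1))*(-312 + 500) = (62 + ((15/13)*9 - 1*1*(2 + 1)))*(-312 + 500) = (62 + (135/13 - 1*1*3))*188 = (62 + (135/13 - 3))*188 = (62 + 96/13)*188 = (902/13)*188 = 169576/13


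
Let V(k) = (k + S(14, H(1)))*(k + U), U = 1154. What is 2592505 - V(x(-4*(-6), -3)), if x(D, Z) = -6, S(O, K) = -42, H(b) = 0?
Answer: 2647609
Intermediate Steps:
V(k) = (-42 + k)*(1154 + k) (V(k) = (k - 42)*(k + 1154) = (-42 + k)*(1154 + k))
2592505 - V(x(-4*(-6), -3)) = 2592505 - (-48468 + (-6)² + 1112*(-6)) = 2592505 - (-48468 + 36 - 6672) = 2592505 - 1*(-55104) = 2592505 + 55104 = 2647609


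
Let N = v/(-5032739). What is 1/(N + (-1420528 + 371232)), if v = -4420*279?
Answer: -5032739/5280831668564 ≈ -9.5302e-7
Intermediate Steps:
v = -1233180
N = 1233180/5032739 (N = -1233180/(-5032739) = -1233180*(-1/5032739) = 1233180/5032739 ≈ 0.24503)
1/(N + (-1420528 + 371232)) = 1/(1233180/5032739 + (-1420528 + 371232)) = 1/(1233180/5032739 - 1049296) = 1/(-5280831668564/5032739) = -5032739/5280831668564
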